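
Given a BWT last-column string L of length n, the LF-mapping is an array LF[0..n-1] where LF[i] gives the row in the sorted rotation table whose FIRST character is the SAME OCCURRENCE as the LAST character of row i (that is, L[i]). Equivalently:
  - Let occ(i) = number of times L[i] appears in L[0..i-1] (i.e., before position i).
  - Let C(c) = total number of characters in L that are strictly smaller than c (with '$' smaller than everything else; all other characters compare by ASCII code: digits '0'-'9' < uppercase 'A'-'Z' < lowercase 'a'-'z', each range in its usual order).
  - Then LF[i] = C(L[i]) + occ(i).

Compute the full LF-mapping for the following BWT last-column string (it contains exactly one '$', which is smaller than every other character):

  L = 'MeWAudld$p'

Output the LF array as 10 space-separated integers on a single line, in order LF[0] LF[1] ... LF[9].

Char counts: '$':1, 'A':1, 'M':1, 'W':1, 'd':2, 'e':1, 'l':1, 'p':1, 'u':1
C (first-col start): C('$')=0, C('A')=1, C('M')=2, C('W')=3, C('d')=4, C('e')=6, C('l')=7, C('p')=8, C('u')=9
L[0]='M': occ=0, LF[0]=C('M')+0=2+0=2
L[1]='e': occ=0, LF[1]=C('e')+0=6+0=6
L[2]='W': occ=0, LF[2]=C('W')+0=3+0=3
L[3]='A': occ=0, LF[3]=C('A')+0=1+0=1
L[4]='u': occ=0, LF[4]=C('u')+0=9+0=9
L[5]='d': occ=0, LF[5]=C('d')+0=4+0=4
L[6]='l': occ=0, LF[6]=C('l')+0=7+0=7
L[7]='d': occ=1, LF[7]=C('d')+1=4+1=5
L[8]='$': occ=0, LF[8]=C('$')+0=0+0=0
L[9]='p': occ=0, LF[9]=C('p')+0=8+0=8

Answer: 2 6 3 1 9 4 7 5 0 8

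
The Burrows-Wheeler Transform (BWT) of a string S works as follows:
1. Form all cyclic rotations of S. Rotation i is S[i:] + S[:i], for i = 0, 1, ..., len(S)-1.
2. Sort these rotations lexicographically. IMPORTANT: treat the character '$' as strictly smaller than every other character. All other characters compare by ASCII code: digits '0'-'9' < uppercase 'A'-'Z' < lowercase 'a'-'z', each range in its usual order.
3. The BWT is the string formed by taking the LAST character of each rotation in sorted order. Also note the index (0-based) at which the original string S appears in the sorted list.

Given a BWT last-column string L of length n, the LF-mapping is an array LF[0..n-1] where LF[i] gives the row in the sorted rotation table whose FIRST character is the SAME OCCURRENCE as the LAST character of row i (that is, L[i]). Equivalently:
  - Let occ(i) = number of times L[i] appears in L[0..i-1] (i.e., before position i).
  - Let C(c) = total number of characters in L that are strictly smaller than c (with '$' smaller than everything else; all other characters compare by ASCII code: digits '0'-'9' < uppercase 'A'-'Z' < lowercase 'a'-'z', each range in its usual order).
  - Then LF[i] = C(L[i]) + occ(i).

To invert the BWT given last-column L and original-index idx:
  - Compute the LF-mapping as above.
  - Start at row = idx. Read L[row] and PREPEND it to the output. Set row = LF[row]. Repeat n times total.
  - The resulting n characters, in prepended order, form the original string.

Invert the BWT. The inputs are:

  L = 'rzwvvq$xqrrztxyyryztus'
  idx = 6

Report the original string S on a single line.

Answer: ryxszyyxwqtvrtzqruzvr$

Derivation:
LF mapping: 3 19 13 11 12 1 0 14 2 4 5 20 8 15 16 17 6 18 21 9 10 7
Walk LF starting at row 6, prepending L[row]:
  step 1: row=6, L[6]='$', prepend. Next row=LF[6]=0
  step 2: row=0, L[0]='r', prepend. Next row=LF[0]=3
  step 3: row=3, L[3]='v', prepend. Next row=LF[3]=11
  step 4: row=11, L[11]='z', prepend. Next row=LF[11]=20
  step 5: row=20, L[20]='u', prepend. Next row=LF[20]=10
  step 6: row=10, L[10]='r', prepend. Next row=LF[10]=5
  step 7: row=5, L[5]='q', prepend. Next row=LF[5]=1
  step 8: row=1, L[1]='z', prepend. Next row=LF[1]=19
  step 9: row=19, L[19]='t', prepend. Next row=LF[19]=9
  step 10: row=9, L[9]='r', prepend. Next row=LF[9]=4
  step 11: row=4, L[4]='v', prepend. Next row=LF[4]=12
  step 12: row=12, L[12]='t', prepend. Next row=LF[12]=8
  step 13: row=8, L[8]='q', prepend. Next row=LF[8]=2
  step 14: row=2, L[2]='w', prepend. Next row=LF[2]=13
  step 15: row=13, L[13]='x', prepend. Next row=LF[13]=15
  step 16: row=15, L[15]='y', prepend. Next row=LF[15]=17
  step 17: row=17, L[17]='y', prepend. Next row=LF[17]=18
  step 18: row=18, L[18]='z', prepend. Next row=LF[18]=21
  step 19: row=21, L[21]='s', prepend. Next row=LF[21]=7
  step 20: row=7, L[7]='x', prepend. Next row=LF[7]=14
  step 21: row=14, L[14]='y', prepend. Next row=LF[14]=16
  step 22: row=16, L[16]='r', prepend. Next row=LF[16]=6
Reversed output: ryxszyyxwqtvrtzqruzvr$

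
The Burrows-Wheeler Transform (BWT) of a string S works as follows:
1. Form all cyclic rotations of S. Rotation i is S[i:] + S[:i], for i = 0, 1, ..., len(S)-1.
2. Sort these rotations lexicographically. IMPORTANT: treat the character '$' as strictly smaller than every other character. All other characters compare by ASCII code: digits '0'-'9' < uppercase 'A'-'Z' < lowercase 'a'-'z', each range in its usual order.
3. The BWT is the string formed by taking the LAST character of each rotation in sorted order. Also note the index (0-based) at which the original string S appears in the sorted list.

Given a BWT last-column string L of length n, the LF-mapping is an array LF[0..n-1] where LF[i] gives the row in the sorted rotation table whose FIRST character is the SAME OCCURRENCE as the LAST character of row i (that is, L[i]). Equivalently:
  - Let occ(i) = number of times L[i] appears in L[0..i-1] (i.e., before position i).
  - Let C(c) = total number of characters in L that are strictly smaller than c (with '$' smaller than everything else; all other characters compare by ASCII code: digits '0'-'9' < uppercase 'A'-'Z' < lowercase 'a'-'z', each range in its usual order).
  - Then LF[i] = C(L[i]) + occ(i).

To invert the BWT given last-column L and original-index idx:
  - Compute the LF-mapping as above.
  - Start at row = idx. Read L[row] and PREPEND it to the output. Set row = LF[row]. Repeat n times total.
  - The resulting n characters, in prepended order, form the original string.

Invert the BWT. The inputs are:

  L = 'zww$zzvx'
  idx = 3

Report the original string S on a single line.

Answer: wwvzxzz$

Derivation:
LF mapping: 5 2 3 0 6 7 1 4
Walk LF starting at row 3, prepending L[row]:
  step 1: row=3, L[3]='$', prepend. Next row=LF[3]=0
  step 2: row=0, L[0]='z', prepend. Next row=LF[0]=5
  step 3: row=5, L[5]='z', prepend. Next row=LF[5]=7
  step 4: row=7, L[7]='x', prepend. Next row=LF[7]=4
  step 5: row=4, L[4]='z', prepend. Next row=LF[4]=6
  step 6: row=6, L[6]='v', prepend. Next row=LF[6]=1
  step 7: row=1, L[1]='w', prepend. Next row=LF[1]=2
  step 8: row=2, L[2]='w', prepend. Next row=LF[2]=3
Reversed output: wwvzxzz$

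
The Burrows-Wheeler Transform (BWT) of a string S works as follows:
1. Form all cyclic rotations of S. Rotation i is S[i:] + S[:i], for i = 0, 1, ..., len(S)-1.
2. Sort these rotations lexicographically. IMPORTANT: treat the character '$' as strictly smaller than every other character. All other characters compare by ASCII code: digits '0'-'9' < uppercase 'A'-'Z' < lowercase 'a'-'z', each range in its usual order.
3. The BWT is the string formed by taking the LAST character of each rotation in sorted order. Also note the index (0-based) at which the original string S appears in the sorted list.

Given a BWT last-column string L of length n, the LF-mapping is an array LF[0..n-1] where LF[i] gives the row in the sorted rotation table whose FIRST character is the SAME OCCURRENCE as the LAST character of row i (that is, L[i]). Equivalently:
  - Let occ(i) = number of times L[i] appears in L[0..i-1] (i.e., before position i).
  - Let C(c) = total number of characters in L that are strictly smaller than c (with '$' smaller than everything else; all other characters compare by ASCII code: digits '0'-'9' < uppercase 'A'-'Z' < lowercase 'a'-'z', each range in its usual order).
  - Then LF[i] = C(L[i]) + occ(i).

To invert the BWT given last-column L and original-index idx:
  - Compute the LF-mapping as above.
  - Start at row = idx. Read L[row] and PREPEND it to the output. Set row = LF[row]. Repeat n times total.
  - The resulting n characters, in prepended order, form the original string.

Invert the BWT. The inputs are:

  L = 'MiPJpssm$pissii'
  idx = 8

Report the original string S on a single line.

LF mapping: 2 4 3 1 9 11 12 8 0 10 5 13 14 6 7
Walk LF starting at row 8, prepending L[row]:
  step 1: row=8, L[8]='$', prepend. Next row=LF[8]=0
  step 2: row=0, L[0]='M', prepend. Next row=LF[0]=2
  step 3: row=2, L[2]='P', prepend. Next row=LF[2]=3
  step 4: row=3, L[3]='J', prepend. Next row=LF[3]=1
  step 5: row=1, L[1]='i', prepend. Next row=LF[1]=4
  step 6: row=4, L[4]='p', prepend. Next row=LF[4]=9
  step 7: row=9, L[9]='p', prepend. Next row=LF[9]=10
  step 8: row=10, L[10]='i', prepend. Next row=LF[10]=5
  step 9: row=5, L[5]='s', prepend. Next row=LF[5]=11
  step 10: row=11, L[11]='s', prepend. Next row=LF[11]=13
  step 11: row=13, L[13]='i', prepend. Next row=LF[13]=6
  step 12: row=6, L[6]='s', prepend. Next row=LF[6]=12
  step 13: row=12, L[12]='s', prepend. Next row=LF[12]=14
  step 14: row=14, L[14]='i', prepend. Next row=LF[14]=7
  step 15: row=7, L[7]='m', prepend. Next row=LF[7]=8
Reversed output: mississippiJPM$

Answer: mississippiJPM$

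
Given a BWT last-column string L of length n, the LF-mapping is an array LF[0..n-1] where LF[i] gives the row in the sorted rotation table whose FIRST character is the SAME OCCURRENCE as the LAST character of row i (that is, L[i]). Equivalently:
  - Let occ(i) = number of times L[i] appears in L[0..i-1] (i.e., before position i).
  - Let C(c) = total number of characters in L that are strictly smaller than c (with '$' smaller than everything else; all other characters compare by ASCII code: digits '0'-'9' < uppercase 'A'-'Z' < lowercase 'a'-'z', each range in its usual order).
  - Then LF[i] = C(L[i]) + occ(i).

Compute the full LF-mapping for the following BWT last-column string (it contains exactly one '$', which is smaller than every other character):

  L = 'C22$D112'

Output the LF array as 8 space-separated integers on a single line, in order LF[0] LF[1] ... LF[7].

Answer: 6 3 4 0 7 1 2 5

Derivation:
Char counts: '$':1, '1':2, '2':3, 'C':1, 'D':1
C (first-col start): C('$')=0, C('1')=1, C('2')=3, C('C')=6, C('D')=7
L[0]='C': occ=0, LF[0]=C('C')+0=6+0=6
L[1]='2': occ=0, LF[1]=C('2')+0=3+0=3
L[2]='2': occ=1, LF[2]=C('2')+1=3+1=4
L[3]='$': occ=0, LF[3]=C('$')+0=0+0=0
L[4]='D': occ=0, LF[4]=C('D')+0=7+0=7
L[5]='1': occ=0, LF[5]=C('1')+0=1+0=1
L[6]='1': occ=1, LF[6]=C('1')+1=1+1=2
L[7]='2': occ=2, LF[7]=C('2')+2=3+2=5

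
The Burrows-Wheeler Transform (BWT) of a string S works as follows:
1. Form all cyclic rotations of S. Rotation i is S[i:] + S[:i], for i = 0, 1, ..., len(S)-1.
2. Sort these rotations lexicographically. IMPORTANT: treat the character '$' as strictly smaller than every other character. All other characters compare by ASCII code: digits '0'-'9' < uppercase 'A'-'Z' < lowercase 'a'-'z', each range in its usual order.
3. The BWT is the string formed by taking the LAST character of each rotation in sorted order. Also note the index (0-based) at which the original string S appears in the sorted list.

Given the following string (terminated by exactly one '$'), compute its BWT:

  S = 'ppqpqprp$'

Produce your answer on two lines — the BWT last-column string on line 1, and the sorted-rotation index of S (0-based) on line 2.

Answer: pr$pqqppp
2

Derivation:
All 9 rotations (rotation i = S[i:]+S[:i]):
  rot[0] = ppqpqprp$
  rot[1] = pqpqprp$p
  rot[2] = qpqprp$pp
  rot[3] = pqprp$ppq
  rot[4] = qprp$ppqp
  rot[5] = prp$ppqpq
  rot[6] = rp$ppqpqp
  rot[7] = p$ppqpqpr
  rot[8] = $ppqpqprp
Sorted (with $ < everything):
  sorted[0] = $ppqpqprp  (last char: 'p')
  sorted[1] = p$ppqpqpr  (last char: 'r')
  sorted[2] = ppqpqprp$  (last char: '$')
  sorted[3] = pqpqprp$p  (last char: 'p')
  sorted[4] = pqprp$ppq  (last char: 'q')
  sorted[5] = prp$ppqpq  (last char: 'q')
  sorted[6] = qpqprp$pp  (last char: 'p')
  sorted[7] = qprp$ppqp  (last char: 'p')
  sorted[8] = rp$ppqpqp  (last char: 'p')
Last column: pr$pqqppp
Original string S is at sorted index 2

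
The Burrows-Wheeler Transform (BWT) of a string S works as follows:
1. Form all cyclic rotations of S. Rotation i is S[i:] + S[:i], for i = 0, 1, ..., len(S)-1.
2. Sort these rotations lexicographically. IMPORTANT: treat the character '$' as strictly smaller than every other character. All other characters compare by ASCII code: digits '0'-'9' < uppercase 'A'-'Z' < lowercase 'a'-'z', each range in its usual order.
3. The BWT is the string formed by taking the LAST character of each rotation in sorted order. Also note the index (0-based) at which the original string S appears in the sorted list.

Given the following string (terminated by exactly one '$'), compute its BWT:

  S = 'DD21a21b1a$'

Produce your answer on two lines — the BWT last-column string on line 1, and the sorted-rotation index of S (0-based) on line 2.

Answer: ab22DaD$111
7

Derivation:
All 11 rotations (rotation i = S[i:]+S[:i]):
  rot[0] = DD21a21b1a$
  rot[1] = D21a21b1a$D
  rot[2] = 21a21b1a$DD
  rot[3] = 1a21b1a$DD2
  rot[4] = a21b1a$DD21
  rot[5] = 21b1a$DD21a
  rot[6] = 1b1a$DD21a2
  rot[7] = b1a$DD21a21
  rot[8] = 1a$DD21a21b
  rot[9] = a$DD21a21b1
  rot[10] = $DD21a21b1a
Sorted (with $ < everything):
  sorted[0] = $DD21a21b1a  (last char: 'a')
  sorted[1] = 1a$DD21a21b  (last char: 'b')
  sorted[2] = 1a21b1a$DD2  (last char: '2')
  sorted[3] = 1b1a$DD21a2  (last char: '2')
  sorted[4] = 21a21b1a$DD  (last char: 'D')
  sorted[5] = 21b1a$DD21a  (last char: 'a')
  sorted[6] = D21a21b1a$D  (last char: 'D')
  sorted[7] = DD21a21b1a$  (last char: '$')
  sorted[8] = a$DD21a21b1  (last char: '1')
  sorted[9] = a21b1a$DD21  (last char: '1')
  sorted[10] = b1a$DD21a21  (last char: '1')
Last column: ab22DaD$111
Original string S is at sorted index 7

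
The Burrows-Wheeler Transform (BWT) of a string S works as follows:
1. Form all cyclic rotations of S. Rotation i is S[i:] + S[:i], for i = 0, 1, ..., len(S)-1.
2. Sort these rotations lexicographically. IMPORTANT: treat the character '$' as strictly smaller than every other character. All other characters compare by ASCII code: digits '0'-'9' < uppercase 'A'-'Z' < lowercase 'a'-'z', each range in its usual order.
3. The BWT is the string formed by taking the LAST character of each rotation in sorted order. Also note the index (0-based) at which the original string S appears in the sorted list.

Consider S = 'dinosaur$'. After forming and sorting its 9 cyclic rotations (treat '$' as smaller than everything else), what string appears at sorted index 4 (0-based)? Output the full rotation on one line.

Answer: nosaur$di

Derivation:
All 9 rotations (rotation i = S[i:]+S[:i]):
  rot[0] = dinosaur$
  rot[1] = inosaur$d
  rot[2] = nosaur$di
  rot[3] = osaur$din
  rot[4] = saur$dino
  rot[5] = aur$dinos
  rot[6] = ur$dinosa
  rot[7] = r$dinosau
  rot[8] = $dinosaur
Sorted (with $ < everything):
  sorted[0] = $dinosaur
  sorted[1] = aur$dinos
  sorted[2] = dinosaur$
  sorted[3] = inosaur$d
  sorted[4] = nosaur$di
  sorted[5] = osaur$din
  sorted[6] = r$dinosau
  sorted[7] = saur$dino
  sorted[8] = ur$dinosa
sorted[4] = nosaur$di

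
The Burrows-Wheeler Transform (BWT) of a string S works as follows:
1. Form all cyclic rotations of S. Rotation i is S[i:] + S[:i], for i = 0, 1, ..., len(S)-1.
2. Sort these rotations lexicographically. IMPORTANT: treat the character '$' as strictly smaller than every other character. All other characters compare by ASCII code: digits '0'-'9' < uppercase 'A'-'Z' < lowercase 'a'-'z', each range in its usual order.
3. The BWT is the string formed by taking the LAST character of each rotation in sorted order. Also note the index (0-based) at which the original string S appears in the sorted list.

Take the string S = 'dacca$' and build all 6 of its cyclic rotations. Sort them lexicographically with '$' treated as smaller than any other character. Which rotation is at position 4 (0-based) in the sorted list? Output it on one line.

All 6 rotations (rotation i = S[i:]+S[:i]):
  rot[0] = dacca$
  rot[1] = acca$d
  rot[2] = cca$da
  rot[3] = ca$dac
  rot[4] = a$dacc
  rot[5] = $dacca
Sorted (with $ < everything):
  sorted[0] = $dacca
  sorted[1] = a$dacc
  sorted[2] = acca$d
  sorted[3] = ca$dac
  sorted[4] = cca$da
  sorted[5] = dacca$
sorted[4] = cca$da

Answer: cca$da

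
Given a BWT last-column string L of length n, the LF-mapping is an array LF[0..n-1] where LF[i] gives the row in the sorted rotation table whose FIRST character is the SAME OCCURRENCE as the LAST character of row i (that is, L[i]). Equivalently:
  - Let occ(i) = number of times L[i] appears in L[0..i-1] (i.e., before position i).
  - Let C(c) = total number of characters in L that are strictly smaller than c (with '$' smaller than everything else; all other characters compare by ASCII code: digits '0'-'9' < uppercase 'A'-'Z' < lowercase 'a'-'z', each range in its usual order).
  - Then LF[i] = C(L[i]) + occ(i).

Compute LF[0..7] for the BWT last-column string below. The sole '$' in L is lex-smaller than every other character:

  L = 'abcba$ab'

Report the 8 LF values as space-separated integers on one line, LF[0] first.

Char counts: '$':1, 'a':3, 'b':3, 'c':1
C (first-col start): C('$')=0, C('a')=1, C('b')=4, C('c')=7
L[0]='a': occ=0, LF[0]=C('a')+0=1+0=1
L[1]='b': occ=0, LF[1]=C('b')+0=4+0=4
L[2]='c': occ=0, LF[2]=C('c')+0=7+0=7
L[3]='b': occ=1, LF[3]=C('b')+1=4+1=5
L[4]='a': occ=1, LF[4]=C('a')+1=1+1=2
L[5]='$': occ=0, LF[5]=C('$')+0=0+0=0
L[6]='a': occ=2, LF[6]=C('a')+2=1+2=3
L[7]='b': occ=2, LF[7]=C('b')+2=4+2=6

Answer: 1 4 7 5 2 0 3 6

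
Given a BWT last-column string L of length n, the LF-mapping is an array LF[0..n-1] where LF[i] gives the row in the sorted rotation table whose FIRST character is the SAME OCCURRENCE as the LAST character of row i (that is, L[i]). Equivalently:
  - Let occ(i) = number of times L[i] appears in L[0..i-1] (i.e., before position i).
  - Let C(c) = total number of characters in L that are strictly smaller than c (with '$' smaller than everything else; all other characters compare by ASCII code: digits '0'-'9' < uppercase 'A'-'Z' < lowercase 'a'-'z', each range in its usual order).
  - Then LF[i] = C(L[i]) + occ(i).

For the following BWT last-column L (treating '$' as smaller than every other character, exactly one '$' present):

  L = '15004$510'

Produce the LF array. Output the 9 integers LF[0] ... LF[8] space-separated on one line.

Char counts: '$':1, '0':3, '1':2, '4':1, '5':2
C (first-col start): C('$')=0, C('0')=1, C('1')=4, C('4')=6, C('5')=7
L[0]='1': occ=0, LF[0]=C('1')+0=4+0=4
L[1]='5': occ=0, LF[1]=C('5')+0=7+0=7
L[2]='0': occ=0, LF[2]=C('0')+0=1+0=1
L[3]='0': occ=1, LF[3]=C('0')+1=1+1=2
L[4]='4': occ=0, LF[4]=C('4')+0=6+0=6
L[5]='$': occ=0, LF[5]=C('$')+0=0+0=0
L[6]='5': occ=1, LF[6]=C('5')+1=7+1=8
L[7]='1': occ=1, LF[7]=C('1')+1=4+1=5
L[8]='0': occ=2, LF[8]=C('0')+2=1+2=3

Answer: 4 7 1 2 6 0 8 5 3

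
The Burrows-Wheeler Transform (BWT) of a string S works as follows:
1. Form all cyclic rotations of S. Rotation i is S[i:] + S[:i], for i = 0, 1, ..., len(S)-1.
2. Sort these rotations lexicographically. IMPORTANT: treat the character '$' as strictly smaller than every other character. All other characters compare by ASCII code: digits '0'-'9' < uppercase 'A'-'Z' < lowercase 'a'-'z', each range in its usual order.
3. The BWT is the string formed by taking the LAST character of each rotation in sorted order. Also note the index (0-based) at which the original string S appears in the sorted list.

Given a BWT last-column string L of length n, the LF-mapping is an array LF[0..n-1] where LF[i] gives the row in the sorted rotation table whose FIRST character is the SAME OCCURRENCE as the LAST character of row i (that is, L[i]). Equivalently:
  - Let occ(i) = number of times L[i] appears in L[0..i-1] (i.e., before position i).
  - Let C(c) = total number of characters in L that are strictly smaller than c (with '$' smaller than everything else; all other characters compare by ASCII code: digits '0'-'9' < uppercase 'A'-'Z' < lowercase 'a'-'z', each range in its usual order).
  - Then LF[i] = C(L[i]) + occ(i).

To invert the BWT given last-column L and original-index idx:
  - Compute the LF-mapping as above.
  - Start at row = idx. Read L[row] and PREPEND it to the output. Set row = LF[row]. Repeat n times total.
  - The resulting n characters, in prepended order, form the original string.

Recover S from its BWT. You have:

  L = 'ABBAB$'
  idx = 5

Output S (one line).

Answer: BBABA$

Derivation:
LF mapping: 1 3 4 2 5 0
Walk LF starting at row 5, prepending L[row]:
  step 1: row=5, L[5]='$', prepend. Next row=LF[5]=0
  step 2: row=0, L[0]='A', prepend. Next row=LF[0]=1
  step 3: row=1, L[1]='B', prepend. Next row=LF[1]=3
  step 4: row=3, L[3]='A', prepend. Next row=LF[3]=2
  step 5: row=2, L[2]='B', prepend. Next row=LF[2]=4
  step 6: row=4, L[4]='B', prepend. Next row=LF[4]=5
Reversed output: BBABA$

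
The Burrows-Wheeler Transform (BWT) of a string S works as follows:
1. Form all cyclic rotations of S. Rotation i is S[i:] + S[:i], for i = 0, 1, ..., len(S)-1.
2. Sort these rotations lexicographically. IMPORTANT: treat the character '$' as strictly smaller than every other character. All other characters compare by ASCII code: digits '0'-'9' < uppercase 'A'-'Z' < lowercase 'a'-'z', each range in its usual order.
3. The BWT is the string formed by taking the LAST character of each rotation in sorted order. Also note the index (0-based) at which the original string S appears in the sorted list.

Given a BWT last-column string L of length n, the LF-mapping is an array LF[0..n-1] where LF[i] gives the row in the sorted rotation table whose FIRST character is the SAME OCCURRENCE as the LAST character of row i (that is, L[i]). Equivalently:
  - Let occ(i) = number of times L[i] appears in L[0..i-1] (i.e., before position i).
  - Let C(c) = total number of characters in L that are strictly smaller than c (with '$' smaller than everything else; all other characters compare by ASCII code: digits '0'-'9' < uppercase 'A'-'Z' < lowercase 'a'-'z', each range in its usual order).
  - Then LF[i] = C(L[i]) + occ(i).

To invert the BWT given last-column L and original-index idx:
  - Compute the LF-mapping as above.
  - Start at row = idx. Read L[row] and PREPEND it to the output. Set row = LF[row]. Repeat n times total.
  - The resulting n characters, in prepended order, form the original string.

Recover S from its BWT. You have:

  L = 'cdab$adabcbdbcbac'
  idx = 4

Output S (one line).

Answer: adbbccdcbdaababc$

Derivation:
LF mapping: 10 14 1 5 0 2 15 3 6 11 7 16 8 12 9 4 13
Walk LF starting at row 4, prepending L[row]:
  step 1: row=4, L[4]='$', prepend. Next row=LF[4]=0
  step 2: row=0, L[0]='c', prepend. Next row=LF[0]=10
  step 3: row=10, L[10]='b', prepend. Next row=LF[10]=7
  step 4: row=7, L[7]='a', prepend. Next row=LF[7]=3
  step 5: row=3, L[3]='b', prepend. Next row=LF[3]=5
  step 6: row=5, L[5]='a', prepend. Next row=LF[5]=2
  step 7: row=2, L[2]='a', prepend. Next row=LF[2]=1
  step 8: row=1, L[1]='d', prepend. Next row=LF[1]=14
  step 9: row=14, L[14]='b', prepend. Next row=LF[14]=9
  step 10: row=9, L[9]='c', prepend. Next row=LF[9]=11
  step 11: row=11, L[11]='d', prepend. Next row=LF[11]=16
  step 12: row=16, L[16]='c', prepend. Next row=LF[16]=13
  step 13: row=13, L[13]='c', prepend. Next row=LF[13]=12
  step 14: row=12, L[12]='b', prepend. Next row=LF[12]=8
  step 15: row=8, L[8]='b', prepend. Next row=LF[8]=6
  step 16: row=6, L[6]='d', prepend. Next row=LF[6]=15
  step 17: row=15, L[15]='a', prepend. Next row=LF[15]=4
Reversed output: adbbccdcbdaababc$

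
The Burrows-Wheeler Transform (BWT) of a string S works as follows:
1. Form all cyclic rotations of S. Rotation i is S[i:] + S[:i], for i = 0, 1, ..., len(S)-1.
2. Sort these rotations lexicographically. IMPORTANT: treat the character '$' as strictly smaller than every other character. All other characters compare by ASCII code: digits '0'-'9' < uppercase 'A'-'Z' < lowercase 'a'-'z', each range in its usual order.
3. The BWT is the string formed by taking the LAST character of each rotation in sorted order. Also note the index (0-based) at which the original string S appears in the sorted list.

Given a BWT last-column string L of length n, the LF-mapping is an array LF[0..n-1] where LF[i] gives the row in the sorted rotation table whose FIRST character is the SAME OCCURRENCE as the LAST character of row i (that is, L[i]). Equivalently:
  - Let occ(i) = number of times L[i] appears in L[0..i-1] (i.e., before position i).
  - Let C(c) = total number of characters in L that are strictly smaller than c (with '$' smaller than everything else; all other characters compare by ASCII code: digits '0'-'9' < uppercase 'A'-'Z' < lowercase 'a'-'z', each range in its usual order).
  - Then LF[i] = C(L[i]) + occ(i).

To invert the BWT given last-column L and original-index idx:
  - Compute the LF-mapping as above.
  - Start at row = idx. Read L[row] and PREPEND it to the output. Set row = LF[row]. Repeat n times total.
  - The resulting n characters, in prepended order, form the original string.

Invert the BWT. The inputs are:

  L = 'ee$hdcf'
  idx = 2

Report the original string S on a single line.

LF mapping: 3 4 0 6 2 1 5
Walk LF starting at row 2, prepending L[row]:
  step 1: row=2, L[2]='$', prepend. Next row=LF[2]=0
  step 2: row=0, L[0]='e', prepend. Next row=LF[0]=3
  step 3: row=3, L[3]='h', prepend. Next row=LF[3]=6
  step 4: row=6, L[6]='f', prepend. Next row=LF[6]=5
  step 5: row=5, L[5]='c', prepend. Next row=LF[5]=1
  step 6: row=1, L[1]='e', prepend. Next row=LF[1]=4
  step 7: row=4, L[4]='d', prepend. Next row=LF[4]=2
Reversed output: decfhe$

Answer: decfhe$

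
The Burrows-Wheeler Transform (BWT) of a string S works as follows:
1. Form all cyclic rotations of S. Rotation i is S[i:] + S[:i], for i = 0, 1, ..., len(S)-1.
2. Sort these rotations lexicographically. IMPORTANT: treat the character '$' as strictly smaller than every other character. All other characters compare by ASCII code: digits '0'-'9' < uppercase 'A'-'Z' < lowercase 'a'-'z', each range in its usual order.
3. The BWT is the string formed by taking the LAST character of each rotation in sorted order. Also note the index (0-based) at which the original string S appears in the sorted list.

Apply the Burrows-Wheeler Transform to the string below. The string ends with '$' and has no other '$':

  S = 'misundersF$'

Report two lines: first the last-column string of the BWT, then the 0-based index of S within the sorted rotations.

Answer: Fsndm$ueris
5

Derivation:
All 11 rotations (rotation i = S[i:]+S[:i]):
  rot[0] = misundersF$
  rot[1] = isundersF$m
  rot[2] = sundersF$mi
  rot[3] = undersF$mis
  rot[4] = ndersF$misu
  rot[5] = dersF$misun
  rot[6] = ersF$misund
  rot[7] = rsF$misunde
  rot[8] = sF$misunder
  rot[9] = F$misunders
  rot[10] = $misundersF
Sorted (with $ < everything):
  sorted[0] = $misundersF  (last char: 'F')
  sorted[1] = F$misunders  (last char: 's')
  sorted[2] = dersF$misun  (last char: 'n')
  sorted[3] = ersF$misund  (last char: 'd')
  sorted[4] = isundersF$m  (last char: 'm')
  sorted[5] = misundersF$  (last char: '$')
  sorted[6] = ndersF$misu  (last char: 'u')
  sorted[7] = rsF$misunde  (last char: 'e')
  sorted[8] = sF$misunder  (last char: 'r')
  sorted[9] = sundersF$mi  (last char: 'i')
  sorted[10] = undersF$mis  (last char: 's')
Last column: Fsndm$ueris
Original string S is at sorted index 5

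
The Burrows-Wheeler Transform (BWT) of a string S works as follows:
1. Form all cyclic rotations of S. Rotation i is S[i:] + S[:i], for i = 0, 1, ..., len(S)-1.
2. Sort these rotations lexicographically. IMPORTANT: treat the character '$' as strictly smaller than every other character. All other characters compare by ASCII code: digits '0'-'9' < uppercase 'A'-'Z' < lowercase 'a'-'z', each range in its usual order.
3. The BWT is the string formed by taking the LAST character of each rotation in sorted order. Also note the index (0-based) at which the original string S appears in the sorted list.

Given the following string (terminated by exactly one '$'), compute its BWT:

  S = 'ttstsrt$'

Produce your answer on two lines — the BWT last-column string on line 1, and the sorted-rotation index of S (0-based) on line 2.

Answer: tsttrst$
7

Derivation:
All 8 rotations (rotation i = S[i:]+S[:i]):
  rot[0] = ttstsrt$
  rot[1] = tstsrt$t
  rot[2] = stsrt$tt
  rot[3] = tsrt$tts
  rot[4] = srt$ttst
  rot[5] = rt$ttsts
  rot[6] = t$ttstsr
  rot[7] = $ttstsrt
Sorted (with $ < everything):
  sorted[0] = $ttstsrt  (last char: 't')
  sorted[1] = rt$ttsts  (last char: 's')
  sorted[2] = srt$ttst  (last char: 't')
  sorted[3] = stsrt$tt  (last char: 't')
  sorted[4] = t$ttstsr  (last char: 'r')
  sorted[5] = tsrt$tts  (last char: 's')
  sorted[6] = tstsrt$t  (last char: 't')
  sorted[7] = ttstsrt$  (last char: '$')
Last column: tsttrst$
Original string S is at sorted index 7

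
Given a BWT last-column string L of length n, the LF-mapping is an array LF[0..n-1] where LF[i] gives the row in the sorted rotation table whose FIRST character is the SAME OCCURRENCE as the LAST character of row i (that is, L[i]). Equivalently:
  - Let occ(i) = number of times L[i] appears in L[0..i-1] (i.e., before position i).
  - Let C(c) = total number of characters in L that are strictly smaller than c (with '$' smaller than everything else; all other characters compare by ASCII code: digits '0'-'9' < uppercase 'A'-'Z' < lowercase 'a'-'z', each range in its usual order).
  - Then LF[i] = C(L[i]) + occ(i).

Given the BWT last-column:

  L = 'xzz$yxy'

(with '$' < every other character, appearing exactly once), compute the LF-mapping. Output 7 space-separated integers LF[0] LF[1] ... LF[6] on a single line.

Answer: 1 5 6 0 3 2 4

Derivation:
Char counts: '$':1, 'x':2, 'y':2, 'z':2
C (first-col start): C('$')=0, C('x')=1, C('y')=3, C('z')=5
L[0]='x': occ=0, LF[0]=C('x')+0=1+0=1
L[1]='z': occ=0, LF[1]=C('z')+0=5+0=5
L[2]='z': occ=1, LF[2]=C('z')+1=5+1=6
L[3]='$': occ=0, LF[3]=C('$')+0=0+0=0
L[4]='y': occ=0, LF[4]=C('y')+0=3+0=3
L[5]='x': occ=1, LF[5]=C('x')+1=1+1=2
L[6]='y': occ=1, LF[6]=C('y')+1=3+1=4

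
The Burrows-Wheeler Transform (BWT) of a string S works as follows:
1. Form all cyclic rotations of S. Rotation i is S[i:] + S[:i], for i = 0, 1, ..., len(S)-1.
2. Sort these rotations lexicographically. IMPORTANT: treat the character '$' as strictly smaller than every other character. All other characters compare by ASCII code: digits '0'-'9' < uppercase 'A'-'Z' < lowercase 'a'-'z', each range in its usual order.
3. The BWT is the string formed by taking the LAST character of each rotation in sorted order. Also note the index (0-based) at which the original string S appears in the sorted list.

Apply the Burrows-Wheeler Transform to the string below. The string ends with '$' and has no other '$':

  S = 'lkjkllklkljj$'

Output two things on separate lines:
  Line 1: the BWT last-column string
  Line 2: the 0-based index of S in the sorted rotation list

All 13 rotations (rotation i = S[i:]+S[:i]):
  rot[0] = lkjkllklkljj$
  rot[1] = kjkllklkljj$l
  rot[2] = jkllklkljj$lk
  rot[3] = kllklkljj$lkj
  rot[4] = llklkljj$lkjk
  rot[5] = lklkljj$lkjkl
  rot[6] = klkljj$lkjkll
  rot[7] = lkljj$lkjkllk
  rot[8] = kljj$lkjkllkl
  rot[9] = ljj$lkjkllklk
  rot[10] = jj$lkjkllklkl
  rot[11] = j$lkjkllklklj
  rot[12] = $lkjkllklkljj
Sorted (with $ < everything):
  sorted[0] = $lkjkllklkljj  (last char: 'j')
  sorted[1] = j$lkjkllklklj  (last char: 'j')
  sorted[2] = jj$lkjkllklkl  (last char: 'l')
  sorted[3] = jkllklkljj$lk  (last char: 'k')
  sorted[4] = kjkllklkljj$l  (last char: 'l')
  sorted[5] = kljj$lkjkllkl  (last char: 'l')
  sorted[6] = klkljj$lkjkll  (last char: 'l')
  sorted[7] = kllklkljj$lkj  (last char: 'j')
  sorted[8] = ljj$lkjkllklk  (last char: 'k')
  sorted[9] = lkjkllklkljj$  (last char: '$')
  sorted[10] = lkljj$lkjkllk  (last char: 'k')
  sorted[11] = lklkljj$lkjkl  (last char: 'l')
  sorted[12] = llklkljj$lkjk  (last char: 'k')
Last column: jjlkllljk$klk
Original string S is at sorted index 9

Answer: jjlkllljk$klk
9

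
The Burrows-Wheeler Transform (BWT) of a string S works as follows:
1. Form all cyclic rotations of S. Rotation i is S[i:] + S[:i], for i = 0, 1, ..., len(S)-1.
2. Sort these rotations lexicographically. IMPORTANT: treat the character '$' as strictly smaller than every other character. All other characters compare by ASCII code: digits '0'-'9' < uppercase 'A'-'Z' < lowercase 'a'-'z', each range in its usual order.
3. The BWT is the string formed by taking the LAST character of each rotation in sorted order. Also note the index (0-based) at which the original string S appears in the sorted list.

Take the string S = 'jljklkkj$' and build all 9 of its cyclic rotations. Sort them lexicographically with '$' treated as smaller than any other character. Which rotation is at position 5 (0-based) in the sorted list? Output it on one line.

Answer: kkj$jljkl

Derivation:
All 9 rotations (rotation i = S[i:]+S[:i]):
  rot[0] = jljklkkj$
  rot[1] = ljklkkj$j
  rot[2] = jklkkj$jl
  rot[3] = klkkj$jlj
  rot[4] = lkkj$jljk
  rot[5] = kkj$jljkl
  rot[6] = kj$jljklk
  rot[7] = j$jljklkk
  rot[8] = $jljklkkj
Sorted (with $ < everything):
  sorted[0] = $jljklkkj
  sorted[1] = j$jljklkk
  sorted[2] = jklkkj$jl
  sorted[3] = jljklkkj$
  sorted[4] = kj$jljklk
  sorted[5] = kkj$jljkl
  sorted[6] = klkkj$jlj
  sorted[7] = ljklkkj$j
  sorted[8] = lkkj$jljk
sorted[5] = kkj$jljkl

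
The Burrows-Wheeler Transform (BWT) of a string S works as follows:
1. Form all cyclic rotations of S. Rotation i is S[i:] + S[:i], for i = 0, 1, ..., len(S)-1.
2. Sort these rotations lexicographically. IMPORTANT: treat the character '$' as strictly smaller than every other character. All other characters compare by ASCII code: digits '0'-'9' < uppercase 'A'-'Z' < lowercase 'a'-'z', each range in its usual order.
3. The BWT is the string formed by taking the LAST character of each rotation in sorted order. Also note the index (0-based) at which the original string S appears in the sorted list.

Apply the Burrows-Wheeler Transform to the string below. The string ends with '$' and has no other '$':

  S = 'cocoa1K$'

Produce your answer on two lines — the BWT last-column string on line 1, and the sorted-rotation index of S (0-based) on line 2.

Answer: Ka1oo$cc
5

Derivation:
All 8 rotations (rotation i = S[i:]+S[:i]):
  rot[0] = cocoa1K$
  rot[1] = ocoa1K$c
  rot[2] = coa1K$co
  rot[3] = oa1K$coc
  rot[4] = a1K$coco
  rot[5] = 1K$cocoa
  rot[6] = K$cocoa1
  rot[7] = $cocoa1K
Sorted (with $ < everything):
  sorted[0] = $cocoa1K  (last char: 'K')
  sorted[1] = 1K$cocoa  (last char: 'a')
  sorted[2] = K$cocoa1  (last char: '1')
  sorted[3] = a1K$coco  (last char: 'o')
  sorted[4] = coa1K$co  (last char: 'o')
  sorted[5] = cocoa1K$  (last char: '$')
  sorted[6] = oa1K$coc  (last char: 'c')
  sorted[7] = ocoa1K$c  (last char: 'c')
Last column: Ka1oo$cc
Original string S is at sorted index 5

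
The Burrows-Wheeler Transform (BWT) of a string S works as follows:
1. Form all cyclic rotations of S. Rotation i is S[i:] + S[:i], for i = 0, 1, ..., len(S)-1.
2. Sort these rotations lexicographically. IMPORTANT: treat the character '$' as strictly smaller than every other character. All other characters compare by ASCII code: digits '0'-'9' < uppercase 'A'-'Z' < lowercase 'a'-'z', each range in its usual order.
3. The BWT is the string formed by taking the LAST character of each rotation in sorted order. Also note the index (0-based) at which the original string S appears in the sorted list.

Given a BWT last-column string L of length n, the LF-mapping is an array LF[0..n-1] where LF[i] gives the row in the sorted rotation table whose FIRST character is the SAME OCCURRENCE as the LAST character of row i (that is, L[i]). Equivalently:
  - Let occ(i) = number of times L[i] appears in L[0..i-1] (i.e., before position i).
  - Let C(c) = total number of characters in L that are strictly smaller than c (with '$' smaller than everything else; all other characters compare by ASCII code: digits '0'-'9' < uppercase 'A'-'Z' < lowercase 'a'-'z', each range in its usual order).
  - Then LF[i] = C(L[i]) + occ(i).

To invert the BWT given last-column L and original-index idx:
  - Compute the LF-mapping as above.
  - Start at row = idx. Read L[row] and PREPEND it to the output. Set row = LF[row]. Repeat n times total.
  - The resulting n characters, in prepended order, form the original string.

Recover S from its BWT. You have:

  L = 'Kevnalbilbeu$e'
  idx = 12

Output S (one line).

LF mapping: 1 5 13 11 2 9 3 8 10 4 6 12 0 7
Walk LF starting at row 12, prepending L[row]:
  step 1: row=12, L[12]='$', prepend. Next row=LF[12]=0
  step 2: row=0, L[0]='K', prepend. Next row=LF[0]=1
  step 3: row=1, L[1]='e', prepend. Next row=LF[1]=5
  step 4: row=5, L[5]='l', prepend. Next row=LF[5]=9
  step 5: row=9, L[9]='b', prepend. Next row=LF[9]=4
  step 6: row=4, L[4]='a', prepend. Next row=LF[4]=2
  step 7: row=2, L[2]='v', prepend. Next row=LF[2]=13
  step 8: row=13, L[13]='e', prepend. Next row=LF[13]=7
  step 9: row=7, L[7]='i', prepend. Next row=LF[7]=8
  step 10: row=8, L[8]='l', prepend. Next row=LF[8]=10
  step 11: row=10, L[10]='e', prepend. Next row=LF[10]=6
  step 12: row=6, L[6]='b', prepend. Next row=LF[6]=3
  step 13: row=3, L[3]='n', prepend. Next row=LF[3]=11
  step 14: row=11, L[11]='u', prepend. Next row=LF[11]=12
Reversed output: unbelievableK$

Answer: unbelievableK$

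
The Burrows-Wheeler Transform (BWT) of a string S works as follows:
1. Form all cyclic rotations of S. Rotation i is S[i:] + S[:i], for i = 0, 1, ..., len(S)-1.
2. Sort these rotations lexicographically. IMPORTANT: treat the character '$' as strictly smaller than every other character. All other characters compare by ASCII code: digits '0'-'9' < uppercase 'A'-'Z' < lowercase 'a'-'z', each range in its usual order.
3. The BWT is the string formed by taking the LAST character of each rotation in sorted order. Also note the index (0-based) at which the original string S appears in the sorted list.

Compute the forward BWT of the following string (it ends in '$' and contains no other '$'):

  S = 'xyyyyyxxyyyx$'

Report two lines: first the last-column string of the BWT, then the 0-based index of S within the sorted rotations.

Answer: xyyx$yyyyxyyx
4

Derivation:
All 13 rotations (rotation i = S[i:]+S[:i]):
  rot[0] = xyyyyyxxyyyx$
  rot[1] = yyyyyxxyyyx$x
  rot[2] = yyyyxxyyyx$xy
  rot[3] = yyyxxyyyx$xyy
  rot[4] = yyxxyyyx$xyyy
  rot[5] = yxxyyyx$xyyyy
  rot[6] = xxyyyx$xyyyyy
  rot[7] = xyyyx$xyyyyyx
  rot[8] = yyyx$xyyyyyxx
  rot[9] = yyx$xyyyyyxxy
  rot[10] = yx$xyyyyyxxyy
  rot[11] = x$xyyyyyxxyyy
  rot[12] = $xyyyyyxxyyyx
Sorted (with $ < everything):
  sorted[0] = $xyyyyyxxyyyx  (last char: 'x')
  sorted[1] = x$xyyyyyxxyyy  (last char: 'y')
  sorted[2] = xxyyyx$xyyyyy  (last char: 'y')
  sorted[3] = xyyyx$xyyyyyx  (last char: 'x')
  sorted[4] = xyyyyyxxyyyx$  (last char: '$')
  sorted[5] = yx$xyyyyyxxyy  (last char: 'y')
  sorted[6] = yxxyyyx$xyyyy  (last char: 'y')
  sorted[7] = yyx$xyyyyyxxy  (last char: 'y')
  sorted[8] = yyxxyyyx$xyyy  (last char: 'y')
  sorted[9] = yyyx$xyyyyyxx  (last char: 'x')
  sorted[10] = yyyxxyyyx$xyy  (last char: 'y')
  sorted[11] = yyyyxxyyyx$xy  (last char: 'y')
  sorted[12] = yyyyyxxyyyx$x  (last char: 'x')
Last column: xyyx$yyyyxyyx
Original string S is at sorted index 4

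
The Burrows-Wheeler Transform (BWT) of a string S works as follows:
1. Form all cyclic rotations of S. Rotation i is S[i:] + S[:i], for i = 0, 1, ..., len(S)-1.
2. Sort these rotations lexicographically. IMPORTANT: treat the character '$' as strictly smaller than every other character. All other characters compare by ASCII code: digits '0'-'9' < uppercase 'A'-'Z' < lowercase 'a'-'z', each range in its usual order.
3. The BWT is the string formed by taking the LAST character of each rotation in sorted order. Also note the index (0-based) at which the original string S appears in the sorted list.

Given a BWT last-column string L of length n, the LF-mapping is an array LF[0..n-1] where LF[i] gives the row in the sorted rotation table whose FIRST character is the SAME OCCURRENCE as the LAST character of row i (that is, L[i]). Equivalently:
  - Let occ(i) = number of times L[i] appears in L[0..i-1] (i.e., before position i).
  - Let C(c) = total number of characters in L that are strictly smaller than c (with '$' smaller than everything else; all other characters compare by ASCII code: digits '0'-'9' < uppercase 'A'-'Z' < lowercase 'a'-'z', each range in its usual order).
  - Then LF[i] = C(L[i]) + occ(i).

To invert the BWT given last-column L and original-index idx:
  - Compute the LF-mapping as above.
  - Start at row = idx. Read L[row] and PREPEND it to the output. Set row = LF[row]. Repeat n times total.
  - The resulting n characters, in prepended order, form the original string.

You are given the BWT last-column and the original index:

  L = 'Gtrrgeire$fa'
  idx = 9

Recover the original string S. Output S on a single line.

Answer: refrigeratG$

Derivation:
LF mapping: 1 11 8 9 6 3 7 10 4 0 5 2
Walk LF starting at row 9, prepending L[row]:
  step 1: row=9, L[9]='$', prepend. Next row=LF[9]=0
  step 2: row=0, L[0]='G', prepend. Next row=LF[0]=1
  step 3: row=1, L[1]='t', prepend. Next row=LF[1]=11
  step 4: row=11, L[11]='a', prepend. Next row=LF[11]=2
  step 5: row=2, L[2]='r', prepend. Next row=LF[2]=8
  step 6: row=8, L[8]='e', prepend. Next row=LF[8]=4
  step 7: row=4, L[4]='g', prepend. Next row=LF[4]=6
  step 8: row=6, L[6]='i', prepend. Next row=LF[6]=7
  step 9: row=7, L[7]='r', prepend. Next row=LF[7]=10
  step 10: row=10, L[10]='f', prepend. Next row=LF[10]=5
  step 11: row=5, L[5]='e', prepend. Next row=LF[5]=3
  step 12: row=3, L[3]='r', prepend. Next row=LF[3]=9
Reversed output: refrigeratG$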